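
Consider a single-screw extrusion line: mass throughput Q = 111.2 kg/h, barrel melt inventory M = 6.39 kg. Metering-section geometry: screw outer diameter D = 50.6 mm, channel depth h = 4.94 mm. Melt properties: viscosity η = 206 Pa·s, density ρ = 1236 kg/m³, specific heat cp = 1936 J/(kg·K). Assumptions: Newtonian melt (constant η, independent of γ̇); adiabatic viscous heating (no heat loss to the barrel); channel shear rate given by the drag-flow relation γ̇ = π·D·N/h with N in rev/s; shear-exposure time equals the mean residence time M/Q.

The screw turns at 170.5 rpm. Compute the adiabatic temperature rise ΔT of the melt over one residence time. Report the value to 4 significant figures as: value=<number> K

value=148.9 K

Q_s = Q / 3600 = 111.2 / 3600 = 0.0308889 kg/s
t_res = M / Q_s = 6.39 ÷ 0.0308889 = 206.871 s
Geometry in metres: D = 50.6 mm → 0.0506 m, h = 4.94 mm → 0.00494 m; screw speed N = 170.5 rpm = 2.84167 rev/s
Shear rate: γ̇ = πDN/h = π·0.0506·2.84167/0.00494 = 91.4422 s⁻¹
Adiabatic rise: ΔT = η γ̇² t_res / (ρ cp) = 206·(91.4422)²·206.871 / (1236·1936) = 148.914 K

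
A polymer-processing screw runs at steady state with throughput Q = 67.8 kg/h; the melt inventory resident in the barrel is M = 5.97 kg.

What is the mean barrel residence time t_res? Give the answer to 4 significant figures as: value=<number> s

value=317.0 s

Convert throughput: Q = 67.8 kg/h = 67.8/3600 = 0.0188333 kg/s
t_res = M / Q_s = 5.97 ÷ 0.0188333 = 316.991 s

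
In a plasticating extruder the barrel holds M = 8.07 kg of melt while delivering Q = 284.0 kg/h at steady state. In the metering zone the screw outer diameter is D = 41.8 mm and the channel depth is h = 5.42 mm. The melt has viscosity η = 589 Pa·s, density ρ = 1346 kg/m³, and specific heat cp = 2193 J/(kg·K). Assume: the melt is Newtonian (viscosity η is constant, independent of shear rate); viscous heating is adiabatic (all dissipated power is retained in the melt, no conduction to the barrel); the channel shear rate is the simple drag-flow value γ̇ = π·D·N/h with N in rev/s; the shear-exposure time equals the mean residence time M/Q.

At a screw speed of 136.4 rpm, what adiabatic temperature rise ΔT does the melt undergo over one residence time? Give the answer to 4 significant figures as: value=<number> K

value=61.93 K

Convert throughput: Q = 284.0 kg/h = 284.0/3600 = 0.0788889 kg/s
t_res = M / Q_s = 8.07 / 0.0788889 = 102.296 s
Convert to SI: D = 0.0418 m, h = 0.00542 m, N = 136.4/60 = 2.27333 rev/s
Shear rate: γ̇ = πDN/h = π·0.0418·2.27333/0.00542 = 55.0795 s⁻¹
Adiabatic rise: ΔT = η γ̇² t_res / (ρ cp) = 589·(55.0795)²·102.296 / (1346·2193) = 61.9255 K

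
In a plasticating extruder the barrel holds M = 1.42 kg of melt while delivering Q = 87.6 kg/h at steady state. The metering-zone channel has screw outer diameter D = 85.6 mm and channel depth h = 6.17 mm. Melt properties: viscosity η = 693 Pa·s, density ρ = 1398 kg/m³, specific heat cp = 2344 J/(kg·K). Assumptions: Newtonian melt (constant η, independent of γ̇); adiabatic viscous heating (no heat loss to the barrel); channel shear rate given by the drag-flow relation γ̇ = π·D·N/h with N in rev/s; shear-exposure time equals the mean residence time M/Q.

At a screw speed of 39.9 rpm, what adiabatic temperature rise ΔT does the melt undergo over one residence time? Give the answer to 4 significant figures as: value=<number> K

Q_s = Q / 3600 = 87.6 / 3600 = 0.0243333 kg/s
t_res = M / Q_s = 1.42 / 0.0243333 = 58.3562 s
Convert to SI: D = 0.0856 m, h = 0.00617 m, N = 39.9/60 = 0.665 rev/s
γ̇ = π D N / h = (π)(0.0856)(0.665) / 0.00617 = 28.9841 s⁻¹
ΔT = η·γ̇²·t_res / (ρ·cp) = 693 · (28.9841)² · 58.3562 / (1398 · 2344) = 10.3675 K

value=10.37 K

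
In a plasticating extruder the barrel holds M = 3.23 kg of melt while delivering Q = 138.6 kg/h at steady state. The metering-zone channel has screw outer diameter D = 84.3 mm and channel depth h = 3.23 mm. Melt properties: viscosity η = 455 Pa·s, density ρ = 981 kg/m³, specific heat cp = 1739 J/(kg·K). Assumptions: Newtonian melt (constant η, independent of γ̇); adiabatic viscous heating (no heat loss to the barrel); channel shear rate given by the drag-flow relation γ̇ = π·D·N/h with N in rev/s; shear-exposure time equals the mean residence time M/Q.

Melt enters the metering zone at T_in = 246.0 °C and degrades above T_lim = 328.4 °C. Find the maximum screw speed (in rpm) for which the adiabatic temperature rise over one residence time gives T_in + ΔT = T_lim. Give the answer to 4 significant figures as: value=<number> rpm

value=44.41 rpm

Convert throughput: Q = 138.6 kg/h = 138.6/3600 = 0.0385 kg/s
Mean residence time: t_res = M/Q_s = 3.23 kg / 0.0385 kg/s = 83.8961 s
Convert to metres: D = 0.0843 m, h = 0.00323 m
Allowable rise: ΔT_a = T_lim − T_in = 328.4 − 246.0 = 82.4 K
γ̇_max² = ΔT_a·ρ·cp/(η·t_res) = 82.4·981·1739/(455·83.8961) = 3682.5 s⁻²
Take the square root: γ̇_max = √(3682.5) = 60.6836 s⁻¹
N_max = γ̇_max h / (πD) = 60.6836·0.00323/(π·0.0843) = 0.74011 rev/s → ×60 = 44.4066 rpm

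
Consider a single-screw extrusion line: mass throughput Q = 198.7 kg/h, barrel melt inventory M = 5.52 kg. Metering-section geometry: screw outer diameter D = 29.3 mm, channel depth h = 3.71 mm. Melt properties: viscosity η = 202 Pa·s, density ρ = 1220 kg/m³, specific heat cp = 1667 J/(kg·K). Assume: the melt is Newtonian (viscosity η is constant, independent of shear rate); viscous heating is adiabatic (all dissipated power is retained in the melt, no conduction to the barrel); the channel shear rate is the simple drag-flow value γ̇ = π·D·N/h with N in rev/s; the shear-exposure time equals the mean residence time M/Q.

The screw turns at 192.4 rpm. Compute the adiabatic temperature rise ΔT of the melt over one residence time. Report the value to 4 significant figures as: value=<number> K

value=62.88 K

Convert throughput: Q = 198.7 kg/h = 198.7/3600 = 0.0551944 kg/s
Mean residence time: t_res = M/Q_s = 5.52 kg / 0.0551944 kg/s = 100.01 s
D = 29.3 mm = 0.0293 m;  h = 3.71 mm = 0.00371 m;  N = 192.4 rpm / 60 = 3.20667 rev/s
γ̇ = π D N / h = (π)(0.0293)(3.20667) / 0.00371 = 79.5605 s⁻¹
Adiabatic rise: ΔT = η γ̇² t_res / (ρ cp) = 202·(79.5605)²·100.01 / (1220·1667) = 62.8774 K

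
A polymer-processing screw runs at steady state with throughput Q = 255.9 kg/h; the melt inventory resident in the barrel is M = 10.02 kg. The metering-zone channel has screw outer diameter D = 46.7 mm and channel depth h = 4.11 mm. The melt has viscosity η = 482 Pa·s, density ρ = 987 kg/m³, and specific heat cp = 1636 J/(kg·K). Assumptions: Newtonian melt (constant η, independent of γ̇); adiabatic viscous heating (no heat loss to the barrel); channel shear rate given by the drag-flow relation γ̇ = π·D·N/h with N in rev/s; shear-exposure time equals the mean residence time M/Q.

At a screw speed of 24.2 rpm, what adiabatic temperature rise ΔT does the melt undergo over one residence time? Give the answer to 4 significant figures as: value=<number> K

value=8.722 K

Q_s = Q / 3600 = 255.9 / 3600 = 0.0710833 kg/s
Mean residence time: t_res = M/Q_s = 10.02 kg / 0.0710833 kg/s = 140.961 s
Geometry in metres: D = 46.7 mm → 0.0467 m, h = 4.11 mm → 0.00411 m; screw speed N = 24.2 rpm = 0.403333 rev/s
γ̇ = π D N / h = (π)(0.0467)(0.403333) / 0.00411 = 14.3976 s⁻¹
ΔT = η·γ̇²·t_res/(ρ·cp) = [482 × 14.3976² × 140.961] / [987 × 1636] = 8.72217 K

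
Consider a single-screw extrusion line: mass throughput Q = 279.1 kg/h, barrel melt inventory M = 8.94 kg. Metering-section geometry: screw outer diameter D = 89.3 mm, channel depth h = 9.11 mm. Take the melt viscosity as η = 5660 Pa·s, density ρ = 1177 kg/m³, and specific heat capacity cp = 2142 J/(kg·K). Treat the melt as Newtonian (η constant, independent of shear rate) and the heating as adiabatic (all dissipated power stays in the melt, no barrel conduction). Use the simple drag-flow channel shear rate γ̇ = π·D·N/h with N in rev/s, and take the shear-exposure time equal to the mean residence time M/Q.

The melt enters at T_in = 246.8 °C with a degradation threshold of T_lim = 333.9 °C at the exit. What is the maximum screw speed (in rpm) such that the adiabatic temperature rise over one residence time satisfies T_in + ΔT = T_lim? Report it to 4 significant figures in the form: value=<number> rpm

Q_s = Q / 3600 = 279.1 / 3600 = 0.0775278 kg/s
Mean residence time: t_res = M/Q_s = 8.94 kg / 0.0775278 kg/s = 115.314 s
Geometry in SI: D = 89.3 mm → 0.0893 m, h = 9.11 mm → 0.00911 m
ΔT_a = T_lim − T_in = 333.9 °C − 246.8 °C = 87.1 K
Invert ΔT = ηγ̇²t_res/(ρcp) for γ̇: γ̇_max² = ΔT_a ρ cp / (η t_res) = 87.1·1177·2142 / (5660·115.314) = 336.448 s⁻²
γ̇_max = √336.448 = 18.3425 s⁻¹
Solve γ̇ = πDN/h for N: N_max = γ̇_max·h/(π·D) = 18.3425 × 0.00911 / (π × 0.0893) = 0.595629 rev/s = 35.7377 rpm

value=35.74 rpm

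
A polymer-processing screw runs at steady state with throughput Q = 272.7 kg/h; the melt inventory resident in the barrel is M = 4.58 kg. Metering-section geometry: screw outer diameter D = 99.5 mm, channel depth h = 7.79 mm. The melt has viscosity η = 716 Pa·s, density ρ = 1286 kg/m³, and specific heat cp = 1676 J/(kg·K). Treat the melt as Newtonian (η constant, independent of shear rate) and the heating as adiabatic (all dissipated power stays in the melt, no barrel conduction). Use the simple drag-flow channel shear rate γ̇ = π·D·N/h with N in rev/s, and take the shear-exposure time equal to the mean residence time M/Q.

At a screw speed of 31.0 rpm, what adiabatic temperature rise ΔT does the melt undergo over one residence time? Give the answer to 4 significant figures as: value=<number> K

value=8.633 K

Throughput in SI: Q_s = 272.7 kg/h ÷ 3600 s/h = 0.07575 kg/s
t_res = M / Q_s = 4.58 / 0.07575 = 60.462 s
Geometry in metres: D = 99.5 mm → 0.0995 m, h = 7.79 mm → 0.00779 m; screw speed N = 31.0 rpm = 0.516667 rev/s
γ̇ = π·D·N / h = π · 0.0995 · 0.516667 / 0.00779 = 20.7322 s⁻¹
ΔT = η·γ̇²·t_res/(ρ·cp) = [716 × 20.7322² × 60.462] / [1286 × 1676] = 8.63322 K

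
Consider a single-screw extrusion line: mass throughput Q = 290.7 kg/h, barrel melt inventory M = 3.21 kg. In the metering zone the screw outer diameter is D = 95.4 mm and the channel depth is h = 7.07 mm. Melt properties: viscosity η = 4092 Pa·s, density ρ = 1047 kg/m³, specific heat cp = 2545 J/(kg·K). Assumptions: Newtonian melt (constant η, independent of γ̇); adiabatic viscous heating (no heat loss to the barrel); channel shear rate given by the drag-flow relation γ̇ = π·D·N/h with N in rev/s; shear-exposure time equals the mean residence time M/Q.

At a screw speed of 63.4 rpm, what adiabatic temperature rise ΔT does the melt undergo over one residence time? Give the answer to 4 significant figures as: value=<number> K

Q_s = Q / 3600 = 290.7 / 3600 = 0.08075 kg/s
t_res = M / Q_s = 3.21 / 0.08075 = 39.7523 s
Geometry in metres: D = 95.4 mm → 0.0954 m, h = 7.07 mm → 0.00707 m; screw speed N = 63.4 rpm = 1.05667 rev/s
γ̇ = π·D·N / h = π · 0.0954 · 1.05667 / 0.00707 = 44.7937 s⁻¹
ΔT = η·γ̇²·t_res / (ρ·cp) = 4092 · (44.7937)² · 39.7523 / (1047 · 2545) = 122.489 K

value=122.5 K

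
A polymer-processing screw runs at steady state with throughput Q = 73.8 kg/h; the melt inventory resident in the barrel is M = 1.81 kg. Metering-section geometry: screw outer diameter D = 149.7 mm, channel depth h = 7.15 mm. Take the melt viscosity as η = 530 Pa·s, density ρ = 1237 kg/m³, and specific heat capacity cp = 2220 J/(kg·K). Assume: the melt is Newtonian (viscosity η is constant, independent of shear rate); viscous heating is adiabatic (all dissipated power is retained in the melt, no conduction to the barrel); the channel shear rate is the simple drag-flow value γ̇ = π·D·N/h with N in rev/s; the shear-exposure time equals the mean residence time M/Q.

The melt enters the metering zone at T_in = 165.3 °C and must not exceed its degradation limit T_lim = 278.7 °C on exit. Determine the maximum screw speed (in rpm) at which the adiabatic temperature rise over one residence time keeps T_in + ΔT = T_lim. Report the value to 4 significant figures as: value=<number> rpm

Convert throughput: Q = 73.8 kg/h = 73.8/3600 = 0.0205 kg/s
t_res = M / Q_s = 1.81 / 0.0205 = 88.2927 s
D = 149.7 mm = 0.1497 m;  h = 7.15 mm = 0.00715 m
ΔT_a = T_lim − T_in = 278.7 − 165.3 = 113.4 K
γ̇_max² = ΔT_a·ρ·cp / (η·t_res) = [113.4 × 1237 × 2220] / [530 × 88.2927] = 6654.8 s⁻²
γ̇_max = √6654.8 = 81.577 s⁻¹
Solve γ̇ = πDN/h for N: N_max = γ̇_max·h/(π·D) = 81.577 × 0.00715 / (π × 0.1497) = 1.24023 rev/s = 74.4138 rpm

value=74.41 rpm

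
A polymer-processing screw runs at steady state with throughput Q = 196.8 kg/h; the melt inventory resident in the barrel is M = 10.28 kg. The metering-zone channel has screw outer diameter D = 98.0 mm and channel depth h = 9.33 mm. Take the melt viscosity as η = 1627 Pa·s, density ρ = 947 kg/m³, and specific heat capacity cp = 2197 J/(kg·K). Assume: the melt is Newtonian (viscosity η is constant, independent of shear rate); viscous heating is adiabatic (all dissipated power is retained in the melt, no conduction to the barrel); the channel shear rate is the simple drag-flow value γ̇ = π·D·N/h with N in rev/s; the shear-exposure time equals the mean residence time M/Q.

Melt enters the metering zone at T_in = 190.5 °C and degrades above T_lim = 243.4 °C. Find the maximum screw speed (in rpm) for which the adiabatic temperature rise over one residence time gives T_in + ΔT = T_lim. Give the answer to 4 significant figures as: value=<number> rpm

Convert throughput: Q = 196.8 kg/h = 196.8/3600 = 0.0546667 kg/s
t_res = M / Q_s = 10.28 ÷ 0.0546667 = 188.049 s
D = 98.0 mm = 0.098 m;  h = 9.33 mm = 0.00933 m
ΔT_a = T_lim − T_in = 243.4 °C − 190.5 °C = 52.9 K
γ̇_max² = ΔT_a·ρ·cp/(η·t_res) = 52.9·947·2197/(1627·188.049) = 359.731 s⁻²
γ̇_max = sqrt(359.731) = 18.9666 s⁻¹
N_max = γ̇_max h / (πD) = 18.9666·0.00933/(π·0.098) = 0.574771 rev/s → ×60 = 34.4862 rpm

value=34.49 rpm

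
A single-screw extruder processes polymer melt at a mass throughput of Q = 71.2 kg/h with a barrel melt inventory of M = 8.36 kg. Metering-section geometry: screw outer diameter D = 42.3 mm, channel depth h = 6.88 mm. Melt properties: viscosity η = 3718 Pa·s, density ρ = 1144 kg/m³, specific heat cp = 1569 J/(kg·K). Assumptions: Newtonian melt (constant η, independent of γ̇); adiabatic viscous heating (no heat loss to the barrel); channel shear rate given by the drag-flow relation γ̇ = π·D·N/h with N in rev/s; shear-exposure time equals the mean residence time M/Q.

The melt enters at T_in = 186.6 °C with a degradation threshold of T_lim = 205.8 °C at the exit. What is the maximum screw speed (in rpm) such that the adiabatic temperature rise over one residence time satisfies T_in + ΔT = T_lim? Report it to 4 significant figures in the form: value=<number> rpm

Q_s = Q / 3600 = 71.2 / 3600 = 0.0197778 kg/s
t_res = M / Q_s = 8.36 ÷ 0.0197778 = 422.697 s
Geometry in SI: D = 42.3 mm → 0.0423 m, h = 6.88 mm → 0.00688 m
ΔT_a = T_lim − T_in = 205.8 − 186.6 = 19.2 K
γ̇_max² = ΔT_a·ρ·cp / (η·t_res) = [19.2 × 1144 × 1569] / [3718 × 422.697] = 21.9287 s⁻²
γ̇_max = √21.9287 = 4.6828 s⁻¹
Solve γ̇ = πDN/h for N: N_max = γ̇_max·h/(π·D) = 4.6828 × 0.00688 / (π × 0.0423) = 0.24244 rev/s = 14.5464 rpm

value=14.55 rpm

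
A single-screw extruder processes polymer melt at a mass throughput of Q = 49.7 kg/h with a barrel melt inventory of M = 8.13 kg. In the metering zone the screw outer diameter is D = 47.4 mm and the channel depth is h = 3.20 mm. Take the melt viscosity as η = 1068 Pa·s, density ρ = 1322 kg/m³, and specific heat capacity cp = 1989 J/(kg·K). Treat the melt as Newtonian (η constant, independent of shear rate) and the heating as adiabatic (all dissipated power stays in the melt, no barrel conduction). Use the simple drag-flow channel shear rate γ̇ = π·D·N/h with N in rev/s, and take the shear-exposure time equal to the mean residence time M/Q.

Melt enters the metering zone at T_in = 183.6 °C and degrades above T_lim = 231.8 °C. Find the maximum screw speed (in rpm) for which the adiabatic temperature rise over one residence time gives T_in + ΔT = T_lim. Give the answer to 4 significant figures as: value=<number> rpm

value=18.30 rpm

Convert throughput: Q = 49.7 kg/h = 49.7/3600 = 0.0138056 kg/s
t_res = M / Q_s = 8.13 ÷ 0.0138056 = 588.893 s
Geometry in SI: D = 47.4 mm → 0.0474 m, h = 3.20 mm → 0.0032 m
Allowable rise: ΔT_a = T_lim − T_in = 231.8 − 183.6 = 48.2 K
γ̇_max² = ΔT_a·ρ·cp / (η·t_res) = [48.2 × 1322 × 1989] / [1068 × 588.893] = 201.514 s⁻²
Take the square root: γ̇_max = √(201.514) = 14.1956 s⁻¹
Solve γ̇ = πDN/h for N: N_max = γ̇_max·h/(π·D) = 14.1956 × 0.0032 / (π × 0.0474) = 0.305052 rev/s = 18.3031 rpm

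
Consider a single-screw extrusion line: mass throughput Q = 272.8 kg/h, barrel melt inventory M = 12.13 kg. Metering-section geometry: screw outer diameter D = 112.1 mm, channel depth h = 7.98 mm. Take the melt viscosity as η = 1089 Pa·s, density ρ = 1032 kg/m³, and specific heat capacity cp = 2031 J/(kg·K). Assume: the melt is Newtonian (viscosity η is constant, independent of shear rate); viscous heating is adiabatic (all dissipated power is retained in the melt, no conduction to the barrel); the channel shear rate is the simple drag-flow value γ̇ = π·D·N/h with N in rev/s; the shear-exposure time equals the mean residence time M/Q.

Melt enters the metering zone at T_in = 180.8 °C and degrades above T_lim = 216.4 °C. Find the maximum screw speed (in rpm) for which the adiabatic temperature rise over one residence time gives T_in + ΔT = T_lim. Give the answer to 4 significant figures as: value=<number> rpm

value=28.13 rpm

Q_s = Q / 3600 = 272.8 / 3600 = 0.0757778 kg/s
t_res = M / Q_s = 12.13 ÷ 0.0757778 = 160.073 s
Convert to metres: D = 0.1121 m, h = 0.00798 m
ΔT_a = T_lim − T_in = 216.4 − 180.8 = 35.6 K
γ̇_max² = ΔT_a·ρ·cp / (η·t_res) = [35.6 × 1032 × 2031] / [1089 × 160.073] = 428.048 s⁻²
γ̇_max = sqrt(428.048) = 20.6893 s⁻¹
Solve γ̇ = πDN/h for N: N_max = γ̇_max·h/(π·D) = 20.6893 × 0.00798 / (π × 0.1121) = 0.468807 rev/s = 28.1284 rpm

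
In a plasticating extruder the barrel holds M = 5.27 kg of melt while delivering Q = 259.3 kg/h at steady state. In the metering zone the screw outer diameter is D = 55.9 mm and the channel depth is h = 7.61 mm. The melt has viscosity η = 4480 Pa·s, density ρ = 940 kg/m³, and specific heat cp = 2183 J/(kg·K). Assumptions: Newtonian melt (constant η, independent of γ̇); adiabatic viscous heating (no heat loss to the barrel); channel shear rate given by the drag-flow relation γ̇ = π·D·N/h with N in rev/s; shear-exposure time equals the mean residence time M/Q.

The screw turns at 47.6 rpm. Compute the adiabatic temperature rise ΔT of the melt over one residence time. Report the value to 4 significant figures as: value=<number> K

value=53.54 K

Q_s = Q / 3600 = 259.3 / 3600 = 0.0720278 kg/s
Mean residence time: t_res = M/Q_s = 5.27 kg / 0.0720278 kg/s = 73.1662 s
Geometry in metres: D = 55.9 mm → 0.0559 m, h = 7.61 mm → 0.00761 m; screw speed N = 47.6 rpm = 0.793333 rev/s
Shear rate: γ̇ = πDN/h = π·0.0559·0.793333/0.00761 = 18.3077 s⁻¹
Adiabatic rise: ΔT = η γ̇² t_res / (ρ cp) = 4480·(18.3077)²·73.1662 / (940·2183) = 53.5393 K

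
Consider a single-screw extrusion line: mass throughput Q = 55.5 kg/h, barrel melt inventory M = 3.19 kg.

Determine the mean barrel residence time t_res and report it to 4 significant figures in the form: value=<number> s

Q_s = Q / 3600 = 55.5 / 3600 = 0.0154167 kg/s
t_res = M / Q_s = 3.19 ÷ 0.0154167 = 206.919 s

value=206.9 s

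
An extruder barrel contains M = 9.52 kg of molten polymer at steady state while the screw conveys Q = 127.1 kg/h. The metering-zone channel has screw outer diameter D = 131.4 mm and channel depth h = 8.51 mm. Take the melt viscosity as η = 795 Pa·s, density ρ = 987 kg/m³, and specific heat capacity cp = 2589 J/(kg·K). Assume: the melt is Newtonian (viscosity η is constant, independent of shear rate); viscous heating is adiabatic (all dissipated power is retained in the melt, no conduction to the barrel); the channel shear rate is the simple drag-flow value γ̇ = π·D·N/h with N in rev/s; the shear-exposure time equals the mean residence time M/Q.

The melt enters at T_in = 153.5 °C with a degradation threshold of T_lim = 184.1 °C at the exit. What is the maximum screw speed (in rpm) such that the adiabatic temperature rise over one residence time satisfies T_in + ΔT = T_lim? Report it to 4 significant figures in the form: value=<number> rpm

Q_s = Q / 3600 = 127.1 / 3600 = 0.0353056 kg/s
t_res = M / Q_s = 9.52 / 0.0353056 = 269.646 s
D = 131.4 mm = 0.1314 m;  h = 8.51 mm = 0.00851 m
ΔT_a = T_lim − T_in = 184.1 − 153.5 = 30.6 K
Invert ΔT = ηγ̇²t_res/(ρcp) for γ̇: γ̇_max² = ΔT_a ρ cp / (η t_res) = 30.6·987·2589 / (795·269.646) = 364.762 s⁻²
Take the square root: γ̇_max = √(364.762) = 19.0987 s⁻¹
Solve γ̇ = πDN/h for N: N_max = γ̇_max·h/(π·D) = 19.0987 × 0.00851 / (π × 0.1314) = 0.393721 rev/s = 23.6233 rpm

value=23.62 rpm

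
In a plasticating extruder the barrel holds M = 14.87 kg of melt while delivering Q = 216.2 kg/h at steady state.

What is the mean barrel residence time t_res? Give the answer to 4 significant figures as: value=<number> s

value=247.6 s

Q_s = Q / 3600 = 216.2 / 3600 = 0.0600556 kg/s
t_res = M / Q_s = 14.87 ÷ 0.0600556 = 247.604 s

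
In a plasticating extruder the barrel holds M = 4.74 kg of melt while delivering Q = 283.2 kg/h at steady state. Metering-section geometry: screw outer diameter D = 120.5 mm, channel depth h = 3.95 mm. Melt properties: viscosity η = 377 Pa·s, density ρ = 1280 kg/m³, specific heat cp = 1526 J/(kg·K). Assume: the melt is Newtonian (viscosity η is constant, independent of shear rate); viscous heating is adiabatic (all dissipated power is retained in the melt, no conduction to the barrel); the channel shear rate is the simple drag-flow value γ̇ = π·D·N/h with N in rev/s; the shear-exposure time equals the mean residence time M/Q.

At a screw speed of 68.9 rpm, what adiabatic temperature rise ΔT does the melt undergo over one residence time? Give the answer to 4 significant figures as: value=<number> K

Q_s = Q / 3600 = 283.2 / 3600 = 0.0786667 kg/s
Mean residence time: t_res = M/Q_s = 4.74 kg / 0.0786667 kg/s = 60.2542 s
D = 120.5 mm = 0.1205 m;  h = 3.95 mm = 0.00395 m;  N = 68.9 rpm / 60 = 1.14833 rev/s
Shear rate: γ̇ = πDN/h = π·0.1205·1.14833/0.00395 = 110.054 s⁻¹
ΔT = η·γ̇²·t_res/(ρ·cp) = [377 × 110.054² × 60.2542] / [1280 × 1526] = 140.858 K

value=140.9 K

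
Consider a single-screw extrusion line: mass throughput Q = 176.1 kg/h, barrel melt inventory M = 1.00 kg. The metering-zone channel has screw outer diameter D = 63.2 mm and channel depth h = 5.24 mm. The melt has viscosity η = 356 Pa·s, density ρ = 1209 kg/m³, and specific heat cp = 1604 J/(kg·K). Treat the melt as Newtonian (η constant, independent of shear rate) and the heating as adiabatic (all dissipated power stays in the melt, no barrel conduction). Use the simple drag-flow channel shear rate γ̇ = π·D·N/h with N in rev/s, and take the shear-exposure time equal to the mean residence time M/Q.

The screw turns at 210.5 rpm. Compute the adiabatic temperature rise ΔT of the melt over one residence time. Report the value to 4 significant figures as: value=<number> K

Convert throughput: Q = 176.1 kg/h = 176.1/3600 = 0.0489167 kg/s
t_res = M / Q_s = 1.00 / 0.0489167 = 20.4429 s
D = 63.2 mm = 0.0632 m;  h = 5.24 mm = 0.00524 m;  N = 210.5 rpm / 60 = 3.50833 rev/s
Shear rate: γ̇ = πDN/h = π·0.0632·3.50833/0.00524 = 132.934 s⁻¹
ΔT = η·γ̇²·t_res/(ρ·cp) = [356 × 132.934² × 20.4429] / [1209 × 1604] = 66.3186 K

value=66.32 K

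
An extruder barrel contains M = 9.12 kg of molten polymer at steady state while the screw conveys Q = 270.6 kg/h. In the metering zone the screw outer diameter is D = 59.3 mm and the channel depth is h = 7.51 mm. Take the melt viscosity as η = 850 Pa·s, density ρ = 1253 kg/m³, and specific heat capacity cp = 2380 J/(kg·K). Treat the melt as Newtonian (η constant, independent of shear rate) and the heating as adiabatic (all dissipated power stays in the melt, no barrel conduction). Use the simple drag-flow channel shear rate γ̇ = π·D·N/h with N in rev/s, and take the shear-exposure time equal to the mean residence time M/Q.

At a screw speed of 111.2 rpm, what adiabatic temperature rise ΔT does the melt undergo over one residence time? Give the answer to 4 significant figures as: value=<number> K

value=73.10 K

Convert throughput: Q = 270.6 kg/h = 270.6/3600 = 0.0751667 kg/s
t_res = M / Q_s = 9.12 / 0.0751667 = 121.33 s
D = 59.3 mm = 0.0593 m;  h = 7.51 mm = 0.00751 m;  N = 111.2 rpm / 60 = 1.85333 rev/s
γ̇ = π D N / h = (π)(0.0593)(1.85333) / 0.00751 = 45.9746 s⁻¹
Adiabatic rise: ΔT = η γ̇² t_res / (ρ cp) = 850·(45.9746)²·121.33 / (1253·2380) = 73.0965 K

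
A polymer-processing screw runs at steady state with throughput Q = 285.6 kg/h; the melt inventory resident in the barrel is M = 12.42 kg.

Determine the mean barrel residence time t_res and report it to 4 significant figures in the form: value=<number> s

Q_s = Q / 3600 = 285.6 / 3600 = 0.0793333 kg/s
t_res = M / Q_s = 12.42 / 0.0793333 = 156.555 s

value=156.6 s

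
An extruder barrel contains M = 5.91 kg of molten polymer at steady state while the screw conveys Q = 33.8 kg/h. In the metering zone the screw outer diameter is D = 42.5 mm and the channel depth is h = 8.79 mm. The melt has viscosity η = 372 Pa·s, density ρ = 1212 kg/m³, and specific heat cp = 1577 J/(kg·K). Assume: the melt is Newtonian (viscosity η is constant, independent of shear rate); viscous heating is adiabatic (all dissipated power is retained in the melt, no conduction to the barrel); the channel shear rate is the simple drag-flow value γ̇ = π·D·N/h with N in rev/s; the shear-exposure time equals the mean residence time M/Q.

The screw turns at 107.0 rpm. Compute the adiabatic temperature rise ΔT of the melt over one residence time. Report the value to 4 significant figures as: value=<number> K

Convert throughput: Q = 33.8 kg/h = 33.8/3600 = 0.00938889 kg/s
t_res = M / Q_s = 5.91 ÷ 0.00938889 = 629.467 s
Geometry in metres: D = 42.5 mm → 0.0425 m, h = 8.79 mm → 0.00879 m; screw speed N = 107.0 rpm = 1.78333 rev/s
Shear rate: γ̇ = πDN/h = π·0.0425·1.78333/0.00879 = 27.0883 s⁻¹
Adiabatic rise: ΔT = η γ̇² t_res / (ρ cp) = 372·(27.0883)²·629.467 / (1212·1577) = 89.8973 K

value=89.90 K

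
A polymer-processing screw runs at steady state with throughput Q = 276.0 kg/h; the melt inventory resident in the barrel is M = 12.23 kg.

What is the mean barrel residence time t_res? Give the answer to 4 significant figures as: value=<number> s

Convert throughput: Q = 276.0 kg/h = 276.0/3600 = 0.0766667 kg/s
t_res = M / Q_s = 12.23 ÷ 0.0766667 = 159.522 s

value=159.5 s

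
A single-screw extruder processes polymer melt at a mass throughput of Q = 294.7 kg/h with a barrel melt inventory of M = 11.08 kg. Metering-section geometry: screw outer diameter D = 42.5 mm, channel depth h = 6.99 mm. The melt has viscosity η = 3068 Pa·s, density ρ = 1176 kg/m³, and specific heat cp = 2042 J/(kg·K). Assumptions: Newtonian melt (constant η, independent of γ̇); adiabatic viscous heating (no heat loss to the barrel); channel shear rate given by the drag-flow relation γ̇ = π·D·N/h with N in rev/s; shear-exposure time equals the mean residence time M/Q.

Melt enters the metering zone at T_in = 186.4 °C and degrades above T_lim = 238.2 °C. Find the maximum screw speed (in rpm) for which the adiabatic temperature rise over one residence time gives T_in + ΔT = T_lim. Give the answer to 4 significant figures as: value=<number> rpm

value=54.37 rpm

Convert throughput: Q = 294.7 kg/h = 294.7/3600 = 0.0818611 kg/s
t_res = M / Q_s = 11.08 ÷ 0.0818611 = 135.351 s
Geometry in SI: D = 42.5 mm → 0.0425 m, h = 6.99 mm → 0.00699 m
ΔT_a = T_lim − T_in = 238.2 − 186.4 = 51.8 K
γ̇_max² = ΔT_a·ρ·cp/(η·t_res) = 51.8·1176·2042/(3068·135.351) = 299.554 s⁻²
γ̇_max = sqrt(299.554) = 17.3076 s⁻¹
Solve γ̇ = πDN/h for N: N_max = γ̇_max·h/(π·D) = 17.3076 × 0.00699 / (π × 0.0425) = 0.9061 rev/s = 54.366 rpm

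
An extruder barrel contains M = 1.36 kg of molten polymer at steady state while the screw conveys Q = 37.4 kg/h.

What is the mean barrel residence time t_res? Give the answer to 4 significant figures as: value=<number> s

value=130.9 s

Q_s = Q / 3600 = 37.4 / 3600 = 0.0103889 kg/s
Mean residence time: t_res = M/Q_s = 1.36 kg / 0.0103889 kg/s = 130.909 s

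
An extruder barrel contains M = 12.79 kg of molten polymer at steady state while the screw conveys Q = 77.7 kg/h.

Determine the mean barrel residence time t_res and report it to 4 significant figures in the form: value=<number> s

Q_s = Q / 3600 = 77.7 / 3600 = 0.0215833 kg/s
t_res = M / Q_s = 12.79 / 0.0215833 = 592.587 s

value=592.6 s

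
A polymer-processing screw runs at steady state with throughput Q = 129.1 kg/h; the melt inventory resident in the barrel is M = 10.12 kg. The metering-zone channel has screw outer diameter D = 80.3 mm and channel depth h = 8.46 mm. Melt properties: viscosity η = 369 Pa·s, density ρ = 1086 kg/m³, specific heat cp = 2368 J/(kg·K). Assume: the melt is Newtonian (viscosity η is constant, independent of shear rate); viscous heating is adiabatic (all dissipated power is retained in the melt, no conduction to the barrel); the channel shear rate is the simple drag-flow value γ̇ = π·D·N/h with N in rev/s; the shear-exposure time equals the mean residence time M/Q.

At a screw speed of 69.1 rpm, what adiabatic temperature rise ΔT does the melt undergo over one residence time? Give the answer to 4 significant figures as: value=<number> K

value=47.75 K

Convert throughput: Q = 129.1 kg/h = 129.1/3600 = 0.0358611 kg/s
t_res = M / Q_s = 10.12 / 0.0358611 = 282.2 s
D = 80.3 mm = 0.0803 m;  h = 8.46 mm = 0.00846 m;  N = 69.1 rpm / 60 = 1.15167 rev/s
Shear rate: γ̇ = πDN/h = π·0.0803·1.15167/0.00846 = 34.3417 s⁻¹
Adiabatic rise: ΔT = η γ̇² t_res / (ρ cp) = 369·(34.3417)²·282.2 / (1086·2368) = 47.7546 K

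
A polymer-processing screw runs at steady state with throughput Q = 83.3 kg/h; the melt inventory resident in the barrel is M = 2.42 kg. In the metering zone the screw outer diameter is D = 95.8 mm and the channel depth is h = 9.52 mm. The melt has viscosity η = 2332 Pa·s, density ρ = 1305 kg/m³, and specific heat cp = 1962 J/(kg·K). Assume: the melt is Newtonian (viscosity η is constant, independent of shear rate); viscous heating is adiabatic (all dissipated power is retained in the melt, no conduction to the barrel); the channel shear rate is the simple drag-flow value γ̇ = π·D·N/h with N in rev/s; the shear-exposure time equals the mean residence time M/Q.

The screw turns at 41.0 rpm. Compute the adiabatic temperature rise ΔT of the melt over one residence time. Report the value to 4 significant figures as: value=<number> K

value=44.45 K

Q_s = Q / 3600 = 83.3 / 3600 = 0.0231389 kg/s
t_res = M / Q_s = 2.42 ÷ 0.0231389 = 104.586 s
Convert to SI: D = 0.0958 m, h = 0.00952 m, N = 41.0/60 = 0.683333 rev/s
γ̇ = π D N / h = (π)(0.0958)(0.683333) / 0.00952 = 21.6028 s⁻¹
ΔT = η·γ̇²·t_res/(ρ·cp) = [2332 × 21.6028² × 104.586] / [1305 × 1962] = 44.4543 K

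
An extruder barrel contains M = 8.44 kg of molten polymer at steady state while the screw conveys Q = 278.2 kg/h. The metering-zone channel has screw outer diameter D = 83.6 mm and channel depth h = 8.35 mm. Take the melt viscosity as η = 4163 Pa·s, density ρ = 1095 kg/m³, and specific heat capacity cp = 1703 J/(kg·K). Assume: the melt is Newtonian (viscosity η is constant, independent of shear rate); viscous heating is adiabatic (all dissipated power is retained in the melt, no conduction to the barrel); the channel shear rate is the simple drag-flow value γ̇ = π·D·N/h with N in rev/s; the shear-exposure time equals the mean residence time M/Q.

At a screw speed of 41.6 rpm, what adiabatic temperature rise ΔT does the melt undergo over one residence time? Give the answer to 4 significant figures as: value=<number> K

value=116.0 K

Convert throughput: Q = 278.2 kg/h = 278.2/3600 = 0.0772778 kg/s
t_res = M / Q_s = 8.44 ÷ 0.0772778 = 109.216 s
D = 83.6 mm = 0.0836 m;  h = 8.35 mm = 0.00835 m;  N = 41.6 rpm / 60 = 0.693333 rev/s
γ̇ = π D N / h = (π)(0.0836)(0.693333) / 0.00835 = 21.8078 s⁻¹
ΔT = η·γ̇²·t_res / (ρ·cp) = 4163 · (21.8078)² · 109.216 / (1095 · 1703) = 115.955 K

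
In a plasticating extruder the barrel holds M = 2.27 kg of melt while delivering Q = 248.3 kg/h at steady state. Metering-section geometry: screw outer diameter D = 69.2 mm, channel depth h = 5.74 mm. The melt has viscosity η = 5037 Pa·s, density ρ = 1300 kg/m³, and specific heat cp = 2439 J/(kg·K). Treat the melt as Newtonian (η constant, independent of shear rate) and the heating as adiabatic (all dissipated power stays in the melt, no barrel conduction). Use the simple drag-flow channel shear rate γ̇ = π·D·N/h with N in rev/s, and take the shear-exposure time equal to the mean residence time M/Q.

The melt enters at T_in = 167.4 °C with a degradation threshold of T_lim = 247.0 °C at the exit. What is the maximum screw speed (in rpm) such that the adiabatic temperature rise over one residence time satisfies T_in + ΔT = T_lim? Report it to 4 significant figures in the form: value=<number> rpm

value=61.81 rpm

Convert throughput: Q = 248.3 kg/h = 248.3/3600 = 0.0689722 kg/s
t_res = M / Q_s = 2.27 / 0.0689722 = 32.9118 s
Geometry in SI: D = 69.2 mm → 0.0692 m, h = 5.74 mm → 0.00574 m
Allowable rise: ΔT_a = T_lim − T_in = 247.0 − 167.4 = 79.6 K
γ̇_max² = ΔT_a·ρ·cp / (η·t_res) = [79.6 × 1300 × 2439] / [5037 × 32.9118] = 1522.46 s⁻²
γ̇_max = sqrt(1522.46) = 39.0187 s⁻¹
Solve γ̇ = πDN/h for N: N_max = γ̇_max·h/(π·D) = 39.0187 × 0.00574 / (π × 0.0692) = 1.03022 rev/s = 61.813 rpm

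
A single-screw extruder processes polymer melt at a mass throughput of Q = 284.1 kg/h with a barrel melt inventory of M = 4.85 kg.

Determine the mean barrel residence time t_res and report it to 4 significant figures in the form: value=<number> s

value=61.46 s

Throughput in SI: Q_s = 284.1 kg/h ÷ 3600 s/h = 0.0789167 kg/s
t_res = M / Q_s = 4.85 ÷ 0.0789167 = 61.4572 s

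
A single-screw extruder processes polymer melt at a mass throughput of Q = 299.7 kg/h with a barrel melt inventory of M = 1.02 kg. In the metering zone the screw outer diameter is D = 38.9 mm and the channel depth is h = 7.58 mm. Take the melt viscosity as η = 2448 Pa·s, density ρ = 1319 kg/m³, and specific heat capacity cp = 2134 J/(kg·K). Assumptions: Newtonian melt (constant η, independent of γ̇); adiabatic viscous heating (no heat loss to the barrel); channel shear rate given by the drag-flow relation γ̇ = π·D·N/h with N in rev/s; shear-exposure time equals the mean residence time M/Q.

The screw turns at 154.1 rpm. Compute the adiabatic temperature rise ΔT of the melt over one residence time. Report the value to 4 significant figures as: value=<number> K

value=18.27 K

Q_s = Q / 3600 = 299.7 / 3600 = 0.08325 kg/s
Mean residence time: t_res = M/Q_s = 1.02 kg / 0.08325 kg/s = 12.2523 s
D = 38.9 mm = 0.0389 m;  h = 7.58 mm = 0.00758 m;  N = 154.1 rpm / 60 = 2.56833 rev/s
Shear rate: γ̇ = πDN/h = π·0.0389·2.56833/0.00758 = 41.4078 s⁻¹
ΔT = η·γ̇²·t_res/(ρ·cp) = [2448 × 41.4078² × 12.2523] / [1319 × 2134] = 18.2705 K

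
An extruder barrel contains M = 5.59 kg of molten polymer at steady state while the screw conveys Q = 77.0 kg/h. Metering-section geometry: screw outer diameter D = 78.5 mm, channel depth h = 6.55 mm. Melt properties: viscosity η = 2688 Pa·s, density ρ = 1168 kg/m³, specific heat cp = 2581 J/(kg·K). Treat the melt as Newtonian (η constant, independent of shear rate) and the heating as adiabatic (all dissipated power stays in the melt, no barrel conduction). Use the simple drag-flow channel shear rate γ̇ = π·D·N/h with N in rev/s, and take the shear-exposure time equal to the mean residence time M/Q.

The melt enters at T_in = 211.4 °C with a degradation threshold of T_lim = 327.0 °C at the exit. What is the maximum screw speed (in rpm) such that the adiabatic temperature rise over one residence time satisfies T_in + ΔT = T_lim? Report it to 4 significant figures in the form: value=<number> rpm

Convert throughput: Q = 77.0 kg/h = 77.0/3600 = 0.0213889 kg/s
Mean residence time: t_res = M/Q_s = 5.59 kg / 0.0213889 kg/s = 261.351 s
Convert to metres: D = 0.0785 m, h = 0.00655 m
ΔT_a = T_lim − T_in = 327.0 − 211.4 = 115.6 K
Invert ΔT = ηγ̇²t_res/(ρcp) for γ̇: γ̇_max² = ΔT_a ρ cp / (η t_res) = 115.6·1168·2581 / (2688·261.351) = 496.062 s⁻²
γ̇_max = sqrt(496.062) = 22.2724 s⁻¹
Solve γ̇ = πDN/h for N: N_max = γ̇_max·h/(π·D) = 22.2724 × 0.00655 / (π × 0.0785) = 0.591548 rev/s = 35.4929 rpm

value=35.49 rpm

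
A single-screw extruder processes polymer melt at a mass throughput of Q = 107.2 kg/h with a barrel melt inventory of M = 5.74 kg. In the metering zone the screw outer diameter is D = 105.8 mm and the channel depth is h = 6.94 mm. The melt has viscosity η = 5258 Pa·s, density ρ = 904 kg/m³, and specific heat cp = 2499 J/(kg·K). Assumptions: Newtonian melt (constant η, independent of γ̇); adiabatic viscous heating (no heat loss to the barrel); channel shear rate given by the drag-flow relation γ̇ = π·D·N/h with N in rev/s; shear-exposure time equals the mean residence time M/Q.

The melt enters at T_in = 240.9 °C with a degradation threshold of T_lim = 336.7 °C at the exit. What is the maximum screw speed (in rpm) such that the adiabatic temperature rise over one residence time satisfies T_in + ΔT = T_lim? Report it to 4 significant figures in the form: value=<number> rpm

value=18.31 rpm

Convert throughput: Q = 107.2 kg/h = 107.2/3600 = 0.0297778 kg/s
t_res = M / Q_s = 5.74 ÷ 0.0297778 = 192.761 s
Geometry in SI: D = 105.8 mm → 0.1058 m, h = 6.94 mm → 0.00694 m
Allowable rise: ΔT_a = T_lim − T_in = 336.7 − 240.9 = 95.8 K
γ̇_max² = ΔT_a·ρ·cp/(η·t_res) = 95.8·904·2499/(5258·192.761) = 213.531 s⁻²
γ̇_max = sqrt(213.531) = 14.6127 s⁻¹
Solve γ̇ = πDN/h for N: N_max = γ̇_max·h/(π·D) = 14.6127 × 0.00694 / (π × 0.1058) = 0.305108 rev/s = 18.3065 rpm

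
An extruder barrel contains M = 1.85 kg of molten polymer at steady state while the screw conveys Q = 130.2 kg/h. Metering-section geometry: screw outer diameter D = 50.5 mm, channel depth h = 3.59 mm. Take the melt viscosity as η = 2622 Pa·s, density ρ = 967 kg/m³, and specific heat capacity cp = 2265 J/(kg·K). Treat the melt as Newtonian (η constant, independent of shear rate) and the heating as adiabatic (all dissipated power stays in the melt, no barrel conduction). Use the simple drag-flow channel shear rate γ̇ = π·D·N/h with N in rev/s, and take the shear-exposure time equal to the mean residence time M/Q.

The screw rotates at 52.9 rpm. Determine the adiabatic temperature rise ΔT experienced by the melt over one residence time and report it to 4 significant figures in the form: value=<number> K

Throughput in SI: Q_s = 130.2 kg/h ÷ 3600 s/h = 0.0361667 kg/s
Mean residence time: t_res = M/Q_s = 1.85 kg / 0.0361667 kg/s = 51.1521 s
Geometry in metres: D = 50.5 mm → 0.0505 m, h = 3.59 mm → 0.00359 m; screw speed N = 52.9 rpm = 0.881667 rev/s
Shear rate: γ̇ = πDN/h = π·0.0505·0.881667/0.00359 = 38.9629 s⁻¹
ΔT = η·γ̇²·t_res/(ρ·cp) = [2622 × 38.9629² × 51.1521] / [967 × 2265] = 92.9616 K

value=92.96 K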